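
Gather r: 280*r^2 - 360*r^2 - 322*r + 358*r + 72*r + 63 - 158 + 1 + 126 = -80*r^2 + 108*r + 32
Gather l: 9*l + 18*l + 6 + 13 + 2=27*l + 21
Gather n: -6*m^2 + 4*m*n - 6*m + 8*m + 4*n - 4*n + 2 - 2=-6*m^2 + 4*m*n + 2*m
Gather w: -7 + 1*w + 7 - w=0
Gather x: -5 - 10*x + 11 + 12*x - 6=2*x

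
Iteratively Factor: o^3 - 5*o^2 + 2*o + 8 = (o - 4)*(o^2 - o - 2) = (o - 4)*(o + 1)*(o - 2)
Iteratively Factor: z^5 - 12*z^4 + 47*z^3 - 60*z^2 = (z)*(z^4 - 12*z^3 + 47*z^2 - 60*z) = z^2*(z^3 - 12*z^2 + 47*z - 60) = z^2*(z - 3)*(z^2 - 9*z + 20) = z^2*(z - 5)*(z - 3)*(z - 4)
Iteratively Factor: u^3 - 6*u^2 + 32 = (u + 2)*(u^2 - 8*u + 16) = (u - 4)*(u + 2)*(u - 4)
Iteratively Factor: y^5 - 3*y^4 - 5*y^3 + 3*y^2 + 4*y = (y)*(y^4 - 3*y^3 - 5*y^2 + 3*y + 4) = y*(y + 1)*(y^3 - 4*y^2 - y + 4) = y*(y + 1)^2*(y^2 - 5*y + 4) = y*(y - 1)*(y + 1)^2*(y - 4)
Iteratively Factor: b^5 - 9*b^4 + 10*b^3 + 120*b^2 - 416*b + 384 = (b - 2)*(b^4 - 7*b^3 - 4*b^2 + 112*b - 192) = (b - 4)*(b - 2)*(b^3 - 3*b^2 - 16*b + 48) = (b - 4)*(b - 2)*(b + 4)*(b^2 - 7*b + 12) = (b - 4)^2*(b - 2)*(b + 4)*(b - 3)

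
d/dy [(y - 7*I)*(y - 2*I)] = 2*y - 9*I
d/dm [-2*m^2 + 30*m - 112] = 30 - 4*m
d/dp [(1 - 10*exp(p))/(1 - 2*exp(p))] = -8*exp(p)/(2*exp(p) - 1)^2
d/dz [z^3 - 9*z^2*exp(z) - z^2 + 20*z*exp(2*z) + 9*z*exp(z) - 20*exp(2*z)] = -9*z^2*exp(z) + 3*z^2 + 40*z*exp(2*z) - 9*z*exp(z) - 2*z - 20*exp(2*z) + 9*exp(z)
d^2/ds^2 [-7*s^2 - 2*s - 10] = -14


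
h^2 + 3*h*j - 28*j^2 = (h - 4*j)*(h + 7*j)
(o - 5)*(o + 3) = o^2 - 2*o - 15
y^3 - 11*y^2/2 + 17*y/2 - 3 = (y - 3)*(y - 2)*(y - 1/2)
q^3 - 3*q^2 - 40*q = q*(q - 8)*(q + 5)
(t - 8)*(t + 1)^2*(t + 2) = t^4 - 4*t^3 - 27*t^2 - 38*t - 16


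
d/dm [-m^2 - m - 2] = -2*m - 1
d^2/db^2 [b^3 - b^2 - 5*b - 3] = 6*b - 2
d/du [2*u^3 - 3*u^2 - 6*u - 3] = 6*u^2 - 6*u - 6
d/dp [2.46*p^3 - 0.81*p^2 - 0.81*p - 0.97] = 7.38*p^2 - 1.62*p - 0.81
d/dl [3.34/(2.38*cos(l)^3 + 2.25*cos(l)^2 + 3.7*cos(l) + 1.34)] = (23.8476*cos(l)^2 + 15.03*cos(l) + 12.358)*sin(l)/(2.38*cos(l)^3 + 2.25*cos(l)^2 + 3.7*cos(l) + 1.34)^2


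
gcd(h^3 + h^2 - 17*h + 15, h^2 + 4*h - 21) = h - 3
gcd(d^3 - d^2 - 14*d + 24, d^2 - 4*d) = 1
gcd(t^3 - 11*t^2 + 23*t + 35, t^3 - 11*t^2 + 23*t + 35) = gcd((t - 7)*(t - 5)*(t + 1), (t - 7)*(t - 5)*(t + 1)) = t^3 - 11*t^2 + 23*t + 35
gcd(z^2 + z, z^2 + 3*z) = z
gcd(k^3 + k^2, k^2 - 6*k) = k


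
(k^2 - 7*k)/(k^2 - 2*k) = (k - 7)/(k - 2)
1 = 1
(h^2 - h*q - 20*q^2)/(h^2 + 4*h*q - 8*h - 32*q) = (h - 5*q)/(h - 8)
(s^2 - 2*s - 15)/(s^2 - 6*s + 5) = (s + 3)/(s - 1)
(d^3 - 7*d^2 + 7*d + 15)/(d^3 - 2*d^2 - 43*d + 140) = (d^2 - 2*d - 3)/(d^2 + 3*d - 28)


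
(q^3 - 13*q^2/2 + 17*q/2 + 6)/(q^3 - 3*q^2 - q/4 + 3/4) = 2*(q - 4)/(2*q - 1)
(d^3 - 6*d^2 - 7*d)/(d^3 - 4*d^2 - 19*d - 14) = d/(d + 2)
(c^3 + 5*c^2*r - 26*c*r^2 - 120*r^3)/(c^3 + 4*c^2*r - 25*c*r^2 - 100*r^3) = (c + 6*r)/(c + 5*r)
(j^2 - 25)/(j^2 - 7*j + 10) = (j + 5)/(j - 2)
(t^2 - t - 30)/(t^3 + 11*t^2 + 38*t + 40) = (t - 6)/(t^2 + 6*t + 8)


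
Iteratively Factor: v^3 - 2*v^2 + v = (v - 1)*(v^2 - v) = (v - 1)^2*(v)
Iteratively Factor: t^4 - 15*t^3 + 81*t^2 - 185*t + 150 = (t - 2)*(t^3 - 13*t^2 + 55*t - 75) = (t - 5)*(t - 2)*(t^2 - 8*t + 15) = (t - 5)^2*(t - 2)*(t - 3)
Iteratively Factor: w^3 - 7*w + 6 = (w + 3)*(w^2 - 3*w + 2) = (w - 1)*(w + 3)*(w - 2)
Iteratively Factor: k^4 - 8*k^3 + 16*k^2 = (k)*(k^3 - 8*k^2 + 16*k) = k*(k - 4)*(k^2 - 4*k) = k*(k - 4)^2*(k)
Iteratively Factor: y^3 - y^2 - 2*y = (y + 1)*(y^2 - 2*y) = (y - 2)*(y + 1)*(y)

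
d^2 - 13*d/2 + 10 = (d - 4)*(d - 5/2)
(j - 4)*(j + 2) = j^2 - 2*j - 8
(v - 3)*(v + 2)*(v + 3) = v^3 + 2*v^2 - 9*v - 18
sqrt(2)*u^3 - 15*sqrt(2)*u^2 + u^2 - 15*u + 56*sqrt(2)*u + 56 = (u - 8)*(u - 7)*(sqrt(2)*u + 1)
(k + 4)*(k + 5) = k^2 + 9*k + 20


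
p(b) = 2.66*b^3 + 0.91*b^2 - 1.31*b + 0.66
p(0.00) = 0.66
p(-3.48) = -95.86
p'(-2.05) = 28.49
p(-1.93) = -12.54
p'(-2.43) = 41.39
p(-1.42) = -3.26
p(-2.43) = -28.95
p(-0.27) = 1.03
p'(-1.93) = 24.90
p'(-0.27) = -1.22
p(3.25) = 97.33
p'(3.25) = 88.89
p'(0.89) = 6.63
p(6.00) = 600.12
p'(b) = 7.98*b^2 + 1.82*b - 1.31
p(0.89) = 2.09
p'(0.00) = -1.31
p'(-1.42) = 12.20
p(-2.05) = -15.75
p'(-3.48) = 89.00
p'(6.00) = 296.89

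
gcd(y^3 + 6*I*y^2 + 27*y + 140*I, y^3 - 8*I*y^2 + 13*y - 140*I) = y^2 - I*y + 20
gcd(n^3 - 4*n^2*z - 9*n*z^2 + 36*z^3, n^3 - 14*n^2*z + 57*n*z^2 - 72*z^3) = -n + 3*z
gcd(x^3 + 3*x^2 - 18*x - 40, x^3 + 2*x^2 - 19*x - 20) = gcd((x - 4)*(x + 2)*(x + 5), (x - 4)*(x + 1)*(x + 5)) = x^2 + x - 20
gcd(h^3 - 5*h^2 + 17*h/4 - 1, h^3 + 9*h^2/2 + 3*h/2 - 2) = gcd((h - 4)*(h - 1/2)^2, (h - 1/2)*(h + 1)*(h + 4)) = h - 1/2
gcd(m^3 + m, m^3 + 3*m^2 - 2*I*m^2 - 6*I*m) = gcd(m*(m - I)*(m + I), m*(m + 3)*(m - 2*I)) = m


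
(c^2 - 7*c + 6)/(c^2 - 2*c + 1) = (c - 6)/(c - 1)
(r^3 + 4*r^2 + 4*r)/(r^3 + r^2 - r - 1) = r*(r^2 + 4*r + 4)/(r^3 + r^2 - r - 1)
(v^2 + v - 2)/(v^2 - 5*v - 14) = (v - 1)/(v - 7)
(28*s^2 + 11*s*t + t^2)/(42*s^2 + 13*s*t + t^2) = (4*s + t)/(6*s + t)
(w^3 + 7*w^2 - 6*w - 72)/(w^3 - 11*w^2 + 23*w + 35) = (w^3 + 7*w^2 - 6*w - 72)/(w^3 - 11*w^2 + 23*w + 35)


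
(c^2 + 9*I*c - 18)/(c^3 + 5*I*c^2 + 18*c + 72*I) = 1/(c - 4*I)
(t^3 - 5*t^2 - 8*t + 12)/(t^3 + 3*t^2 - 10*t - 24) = (t^2 - 7*t + 6)/(t^2 + t - 12)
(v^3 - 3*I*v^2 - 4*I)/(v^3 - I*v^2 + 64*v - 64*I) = (v^3 - 3*I*v^2 - 4*I)/(v^3 - I*v^2 + 64*v - 64*I)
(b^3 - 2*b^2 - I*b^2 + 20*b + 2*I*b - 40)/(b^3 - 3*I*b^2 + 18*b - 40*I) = (b - 2)/(b - 2*I)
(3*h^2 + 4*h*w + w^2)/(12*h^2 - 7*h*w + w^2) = (3*h^2 + 4*h*w + w^2)/(12*h^2 - 7*h*w + w^2)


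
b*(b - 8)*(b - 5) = b^3 - 13*b^2 + 40*b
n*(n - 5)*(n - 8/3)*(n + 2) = n^4 - 17*n^3/3 - 2*n^2 + 80*n/3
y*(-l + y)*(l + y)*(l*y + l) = -l^3*y^2 - l^3*y + l*y^4 + l*y^3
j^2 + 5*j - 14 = (j - 2)*(j + 7)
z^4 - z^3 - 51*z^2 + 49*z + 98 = (z - 7)*(z - 2)*(z + 1)*(z + 7)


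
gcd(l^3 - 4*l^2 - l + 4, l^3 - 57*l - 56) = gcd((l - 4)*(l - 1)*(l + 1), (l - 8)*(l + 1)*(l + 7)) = l + 1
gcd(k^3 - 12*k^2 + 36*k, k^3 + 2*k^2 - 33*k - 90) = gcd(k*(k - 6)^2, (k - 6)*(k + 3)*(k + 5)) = k - 6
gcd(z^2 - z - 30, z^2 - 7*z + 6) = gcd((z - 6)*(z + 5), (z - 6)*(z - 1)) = z - 6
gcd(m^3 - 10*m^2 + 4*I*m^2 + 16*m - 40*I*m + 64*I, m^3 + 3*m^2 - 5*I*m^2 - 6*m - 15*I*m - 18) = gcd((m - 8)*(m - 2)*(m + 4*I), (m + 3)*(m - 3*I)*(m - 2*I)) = 1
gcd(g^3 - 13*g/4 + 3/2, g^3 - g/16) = 1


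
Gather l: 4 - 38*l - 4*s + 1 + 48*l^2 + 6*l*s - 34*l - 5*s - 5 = 48*l^2 + l*(6*s - 72) - 9*s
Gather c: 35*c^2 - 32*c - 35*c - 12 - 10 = 35*c^2 - 67*c - 22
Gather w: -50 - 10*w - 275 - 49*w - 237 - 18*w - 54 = -77*w - 616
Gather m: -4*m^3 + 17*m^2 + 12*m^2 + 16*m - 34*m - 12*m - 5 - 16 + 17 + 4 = -4*m^3 + 29*m^2 - 30*m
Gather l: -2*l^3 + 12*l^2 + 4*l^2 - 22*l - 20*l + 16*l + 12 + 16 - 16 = -2*l^3 + 16*l^2 - 26*l + 12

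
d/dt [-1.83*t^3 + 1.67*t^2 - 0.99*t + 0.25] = -5.49*t^2 + 3.34*t - 0.99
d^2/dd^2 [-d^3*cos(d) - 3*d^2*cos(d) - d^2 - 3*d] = d^3*cos(d) + 6*d^2*sin(d) + 3*d^2*cos(d) + 12*d*sin(d) - 6*d*cos(d) - 6*cos(d) - 2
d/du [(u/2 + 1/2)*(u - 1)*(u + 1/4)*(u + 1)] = 2*u^3 + 15*u^2/8 - 3*u/4 - 5/8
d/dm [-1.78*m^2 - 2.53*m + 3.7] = -3.56*m - 2.53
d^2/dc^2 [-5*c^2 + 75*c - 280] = -10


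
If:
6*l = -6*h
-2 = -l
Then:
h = -2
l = 2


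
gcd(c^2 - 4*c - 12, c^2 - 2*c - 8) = c + 2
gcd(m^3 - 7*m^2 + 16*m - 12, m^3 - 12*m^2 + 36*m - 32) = m^2 - 4*m + 4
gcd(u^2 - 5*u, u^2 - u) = u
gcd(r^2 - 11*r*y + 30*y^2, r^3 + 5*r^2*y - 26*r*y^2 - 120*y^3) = -r + 5*y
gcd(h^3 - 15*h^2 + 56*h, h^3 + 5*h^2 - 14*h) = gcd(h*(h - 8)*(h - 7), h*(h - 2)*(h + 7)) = h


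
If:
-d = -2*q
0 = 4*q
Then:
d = 0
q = 0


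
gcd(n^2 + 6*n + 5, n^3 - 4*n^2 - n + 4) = n + 1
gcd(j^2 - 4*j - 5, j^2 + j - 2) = 1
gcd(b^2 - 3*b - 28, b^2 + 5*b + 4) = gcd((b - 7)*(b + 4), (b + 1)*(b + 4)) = b + 4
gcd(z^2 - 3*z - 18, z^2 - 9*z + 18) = z - 6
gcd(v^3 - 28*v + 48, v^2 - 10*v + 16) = v - 2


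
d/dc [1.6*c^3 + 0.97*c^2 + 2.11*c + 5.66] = 4.8*c^2 + 1.94*c + 2.11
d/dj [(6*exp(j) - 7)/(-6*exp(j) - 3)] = -20*exp(j)/(3*(2*exp(j) + 1)^2)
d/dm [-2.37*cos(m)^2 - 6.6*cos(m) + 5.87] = (4.74*cos(m) + 6.6)*sin(m)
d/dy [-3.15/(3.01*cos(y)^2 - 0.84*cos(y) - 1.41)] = (2.646 - 18.963*cos(y))*sin(y)/(-3.01*cos(y)^2 + 0.84*cos(y) + 1.41)^2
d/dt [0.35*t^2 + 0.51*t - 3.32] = 0.7*t + 0.51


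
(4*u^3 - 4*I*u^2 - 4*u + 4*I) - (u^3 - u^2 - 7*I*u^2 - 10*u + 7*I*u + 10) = 3*u^3 + u^2 + 3*I*u^2 + 6*u - 7*I*u - 10 + 4*I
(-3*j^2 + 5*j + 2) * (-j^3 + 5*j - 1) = 3*j^5 - 5*j^4 - 17*j^3 + 28*j^2 + 5*j - 2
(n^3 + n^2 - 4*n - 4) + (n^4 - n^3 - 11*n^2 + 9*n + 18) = n^4 - 10*n^2 + 5*n + 14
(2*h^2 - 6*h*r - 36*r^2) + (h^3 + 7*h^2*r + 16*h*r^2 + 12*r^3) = h^3 + 7*h^2*r + 2*h^2 + 16*h*r^2 - 6*h*r + 12*r^3 - 36*r^2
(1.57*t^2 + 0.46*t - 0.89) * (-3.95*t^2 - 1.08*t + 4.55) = -6.2015*t^4 - 3.5126*t^3 + 10.1622*t^2 + 3.0542*t - 4.0495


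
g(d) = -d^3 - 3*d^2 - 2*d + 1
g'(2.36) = -32.87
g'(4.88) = -102.72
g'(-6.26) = -82.00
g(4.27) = -140.09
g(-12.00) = 1321.00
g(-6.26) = 141.27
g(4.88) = -196.42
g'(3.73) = -66.12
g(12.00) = -2183.00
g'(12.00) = -506.00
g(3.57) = -89.87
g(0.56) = -1.24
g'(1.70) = -20.87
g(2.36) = -33.57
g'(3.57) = -61.65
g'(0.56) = -6.30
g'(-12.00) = -362.00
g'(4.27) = -82.32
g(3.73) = -100.09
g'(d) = -3*d^2 - 6*d - 2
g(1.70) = -15.98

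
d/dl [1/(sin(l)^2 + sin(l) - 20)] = -(2*sin(l) + 1)*cos(l)/(sin(l)^2 + sin(l) - 20)^2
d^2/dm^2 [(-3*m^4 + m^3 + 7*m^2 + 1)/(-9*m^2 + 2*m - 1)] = 2*(243*m^6 - 162*m^5 + 117*m^4 - 169*m^3 - 30*m^2 + 51*m - 2)/(729*m^6 - 486*m^5 + 351*m^4 - 116*m^3 + 39*m^2 - 6*m + 1)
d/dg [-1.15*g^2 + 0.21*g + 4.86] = 0.21 - 2.3*g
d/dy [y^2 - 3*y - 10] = 2*y - 3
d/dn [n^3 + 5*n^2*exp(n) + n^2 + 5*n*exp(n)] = 5*n^2*exp(n) + 3*n^2 + 15*n*exp(n) + 2*n + 5*exp(n)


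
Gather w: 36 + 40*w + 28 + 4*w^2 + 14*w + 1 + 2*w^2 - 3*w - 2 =6*w^2 + 51*w + 63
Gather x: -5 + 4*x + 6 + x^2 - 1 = x^2 + 4*x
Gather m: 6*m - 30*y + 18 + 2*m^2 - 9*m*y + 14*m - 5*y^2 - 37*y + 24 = 2*m^2 + m*(20 - 9*y) - 5*y^2 - 67*y + 42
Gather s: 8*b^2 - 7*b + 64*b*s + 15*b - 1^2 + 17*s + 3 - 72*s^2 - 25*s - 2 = 8*b^2 + 8*b - 72*s^2 + s*(64*b - 8)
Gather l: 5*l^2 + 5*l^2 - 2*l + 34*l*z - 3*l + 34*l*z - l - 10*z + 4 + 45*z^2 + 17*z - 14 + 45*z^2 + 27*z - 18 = 10*l^2 + l*(68*z - 6) + 90*z^2 + 34*z - 28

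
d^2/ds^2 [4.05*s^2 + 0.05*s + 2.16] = 8.10000000000000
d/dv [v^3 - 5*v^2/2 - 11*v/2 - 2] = 3*v^2 - 5*v - 11/2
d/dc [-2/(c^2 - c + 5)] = 2*(2*c - 1)/(c^2 - c + 5)^2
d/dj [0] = 0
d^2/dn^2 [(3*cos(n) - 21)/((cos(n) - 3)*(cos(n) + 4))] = 3*(29*(1 - cos(n)^2)^2 - cos(n)^5 - 49*cos(n)^3 + 347*cos(n)^2 - 30*cos(n) - 187)/((cos(n) - 3)^3*(cos(n) + 4)^3)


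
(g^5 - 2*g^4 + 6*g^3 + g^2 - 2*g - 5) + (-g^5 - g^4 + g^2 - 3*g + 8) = -3*g^4 + 6*g^3 + 2*g^2 - 5*g + 3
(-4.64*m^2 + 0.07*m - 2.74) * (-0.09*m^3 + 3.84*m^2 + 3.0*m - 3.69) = 0.4176*m^5 - 17.8239*m^4 - 13.4046*m^3 + 6.81*m^2 - 8.4783*m + 10.1106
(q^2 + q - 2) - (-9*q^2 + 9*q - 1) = 10*q^2 - 8*q - 1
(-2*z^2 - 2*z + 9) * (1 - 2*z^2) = 4*z^4 + 4*z^3 - 20*z^2 - 2*z + 9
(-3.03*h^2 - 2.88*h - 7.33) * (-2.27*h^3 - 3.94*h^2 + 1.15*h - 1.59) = 6.8781*h^5 + 18.4758*h^4 + 24.5018*h^3 + 30.3859*h^2 - 3.8503*h + 11.6547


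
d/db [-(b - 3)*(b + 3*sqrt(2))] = -2*b - 3*sqrt(2) + 3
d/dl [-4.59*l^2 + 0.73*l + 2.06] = 0.73 - 9.18*l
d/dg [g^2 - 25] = 2*g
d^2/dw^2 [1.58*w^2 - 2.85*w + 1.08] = 3.16000000000000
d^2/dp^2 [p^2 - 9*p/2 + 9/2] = 2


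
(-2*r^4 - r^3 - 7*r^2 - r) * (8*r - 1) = -16*r^5 - 6*r^4 - 55*r^3 - r^2 + r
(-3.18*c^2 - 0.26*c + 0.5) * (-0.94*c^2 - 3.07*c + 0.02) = 2.9892*c^4 + 10.007*c^3 + 0.2646*c^2 - 1.5402*c + 0.01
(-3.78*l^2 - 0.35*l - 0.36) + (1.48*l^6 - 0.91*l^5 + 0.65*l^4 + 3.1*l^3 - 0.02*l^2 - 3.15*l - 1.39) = 1.48*l^6 - 0.91*l^5 + 0.65*l^4 + 3.1*l^3 - 3.8*l^2 - 3.5*l - 1.75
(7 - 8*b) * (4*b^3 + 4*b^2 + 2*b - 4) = -32*b^4 - 4*b^3 + 12*b^2 + 46*b - 28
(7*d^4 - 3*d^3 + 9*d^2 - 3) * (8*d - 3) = 56*d^5 - 45*d^4 + 81*d^3 - 27*d^2 - 24*d + 9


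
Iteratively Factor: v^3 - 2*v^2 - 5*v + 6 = (v + 2)*(v^2 - 4*v + 3) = (v - 1)*(v + 2)*(v - 3)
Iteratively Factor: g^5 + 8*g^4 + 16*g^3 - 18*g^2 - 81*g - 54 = (g + 1)*(g^4 + 7*g^3 + 9*g^2 - 27*g - 54) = (g - 2)*(g + 1)*(g^3 + 9*g^2 + 27*g + 27) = (g - 2)*(g + 1)*(g + 3)*(g^2 + 6*g + 9) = (g - 2)*(g + 1)*(g + 3)^2*(g + 3)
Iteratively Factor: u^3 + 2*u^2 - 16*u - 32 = (u - 4)*(u^2 + 6*u + 8) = (u - 4)*(u + 4)*(u + 2)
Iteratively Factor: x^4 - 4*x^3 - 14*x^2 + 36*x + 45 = (x + 1)*(x^3 - 5*x^2 - 9*x + 45) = (x + 1)*(x + 3)*(x^2 - 8*x + 15) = (x - 5)*(x + 1)*(x + 3)*(x - 3)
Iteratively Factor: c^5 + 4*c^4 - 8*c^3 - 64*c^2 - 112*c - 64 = (c - 4)*(c^4 + 8*c^3 + 24*c^2 + 32*c + 16) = (c - 4)*(c + 2)*(c^3 + 6*c^2 + 12*c + 8) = (c - 4)*(c + 2)^2*(c^2 + 4*c + 4) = (c - 4)*(c + 2)^3*(c + 2)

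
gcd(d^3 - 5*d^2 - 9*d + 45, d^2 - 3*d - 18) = d + 3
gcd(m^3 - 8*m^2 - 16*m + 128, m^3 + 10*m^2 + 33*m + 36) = m + 4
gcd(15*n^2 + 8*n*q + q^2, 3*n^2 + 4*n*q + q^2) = 3*n + q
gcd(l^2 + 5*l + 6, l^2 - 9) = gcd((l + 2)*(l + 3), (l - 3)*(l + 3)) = l + 3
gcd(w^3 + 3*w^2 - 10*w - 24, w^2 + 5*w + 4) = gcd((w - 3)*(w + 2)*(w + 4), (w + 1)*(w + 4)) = w + 4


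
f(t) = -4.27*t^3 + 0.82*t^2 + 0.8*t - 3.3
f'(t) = -12.81*t^2 + 1.64*t + 0.8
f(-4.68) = 448.60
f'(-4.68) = -287.44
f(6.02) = -900.34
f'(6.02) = -453.57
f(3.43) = -163.22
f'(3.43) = -144.28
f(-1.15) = 3.36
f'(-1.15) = -18.03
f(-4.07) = 294.91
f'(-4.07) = -218.07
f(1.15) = -7.79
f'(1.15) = -14.26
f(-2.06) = 35.86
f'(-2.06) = -56.94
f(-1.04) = 1.56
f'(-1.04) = -14.76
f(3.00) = -108.81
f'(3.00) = -109.57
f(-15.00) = 14580.45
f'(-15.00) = -2906.05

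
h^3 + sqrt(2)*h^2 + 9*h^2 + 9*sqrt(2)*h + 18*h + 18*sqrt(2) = (h + 3)*(h + 6)*(h + sqrt(2))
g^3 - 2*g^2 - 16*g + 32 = (g - 4)*(g - 2)*(g + 4)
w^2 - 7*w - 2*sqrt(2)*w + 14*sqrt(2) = (w - 7)*(w - 2*sqrt(2))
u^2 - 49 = (u - 7)*(u + 7)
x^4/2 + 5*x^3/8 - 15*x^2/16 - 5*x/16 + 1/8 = (x/2 + 1)*(x - 1)*(x - 1/4)*(x + 1/2)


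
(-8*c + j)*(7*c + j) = -56*c^2 - c*j + j^2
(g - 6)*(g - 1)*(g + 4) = g^3 - 3*g^2 - 22*g + 24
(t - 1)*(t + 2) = t^2 + t - 2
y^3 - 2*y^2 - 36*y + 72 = (y - 6)*(y - 2)*(y + 6)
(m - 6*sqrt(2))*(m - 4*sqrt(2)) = m^2 - 10*sqrt(2)*m + 48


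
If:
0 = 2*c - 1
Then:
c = 1/2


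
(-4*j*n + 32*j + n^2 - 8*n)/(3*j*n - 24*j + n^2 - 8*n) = (-4*j + n)/(3*j + n)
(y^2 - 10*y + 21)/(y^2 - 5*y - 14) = (y - 3)/(y + 2)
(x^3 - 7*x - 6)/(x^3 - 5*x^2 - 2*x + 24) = (x + 1)/(x - 4)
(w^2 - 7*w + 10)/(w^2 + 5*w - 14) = (w - 5)/(w + 7)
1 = 1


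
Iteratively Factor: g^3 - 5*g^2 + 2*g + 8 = (g + 1)*(g^2 - 6*g + 8) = (g - 4)*(g + 1)*(g - 2)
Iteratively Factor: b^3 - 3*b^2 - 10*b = (b + 2)*(b^2 - 5*b) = (b - 5)*(b + 2)*(b)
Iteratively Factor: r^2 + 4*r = (r + 4)*(r)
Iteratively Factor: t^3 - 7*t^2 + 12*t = (t)*(t^2 - 7*t + 12) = t*(t - 4)*(t - 3)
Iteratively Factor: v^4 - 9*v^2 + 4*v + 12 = (v + 3)*(v^3 - 3*v^2 + 4) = (v + 1)*(v + 3)*(v^2 - 4*v + 4) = (v - 2)*(v + 1)*(v + 3)*(v - 2)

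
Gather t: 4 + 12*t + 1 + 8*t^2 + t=8*t^2 + 13*t + 5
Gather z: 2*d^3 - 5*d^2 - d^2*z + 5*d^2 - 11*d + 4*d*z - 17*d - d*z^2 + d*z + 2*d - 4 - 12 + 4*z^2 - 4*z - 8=2*d^3 - 26*d + z^2*(4 - d) + z*(-d^2 + 5*d - 4) - 24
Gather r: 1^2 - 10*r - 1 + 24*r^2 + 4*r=24*r^2 - 6*r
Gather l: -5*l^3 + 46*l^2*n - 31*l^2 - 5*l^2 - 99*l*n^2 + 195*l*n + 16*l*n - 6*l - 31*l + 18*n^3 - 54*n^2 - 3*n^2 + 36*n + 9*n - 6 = -5*l^3 + l^2*(46*n - 36) + l*(-99*n^2 + 211*n - 37) + 18*n^3 - 57*n^2 + 45*n - 6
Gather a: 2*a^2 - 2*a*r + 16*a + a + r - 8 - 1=2*a^2 + a*(17 - 2*r) + r - 9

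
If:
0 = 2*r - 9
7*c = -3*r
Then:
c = -27/14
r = 9/2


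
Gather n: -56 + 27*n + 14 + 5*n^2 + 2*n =5*n^2 + 29*n - 42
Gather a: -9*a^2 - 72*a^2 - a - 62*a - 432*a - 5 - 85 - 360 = -81*a^2 - 495*a - 450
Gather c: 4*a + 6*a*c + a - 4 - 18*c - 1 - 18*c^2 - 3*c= 5*a - 18*c^2 + c*(6*a - 21) - 5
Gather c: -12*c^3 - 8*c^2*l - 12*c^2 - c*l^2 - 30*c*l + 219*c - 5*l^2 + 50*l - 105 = -12*c^3 + c^2*(-8*l - 12) + c*(-l^2 - 30*l + 219) - 5*l^2 + 50*l - 105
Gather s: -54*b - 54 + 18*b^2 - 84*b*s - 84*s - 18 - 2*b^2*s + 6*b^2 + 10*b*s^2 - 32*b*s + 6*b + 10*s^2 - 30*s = 24*b^2 - 48*b + s^2*(10*b + 10) + s*(-2*b^2 - 116*b - 114) - 72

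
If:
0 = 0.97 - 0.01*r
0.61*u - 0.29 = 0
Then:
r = 97.00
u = 0.48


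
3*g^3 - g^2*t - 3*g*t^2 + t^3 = (-3*g + t)*(-g + t)*(g + t)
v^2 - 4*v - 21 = (v - 7)*(v + 3)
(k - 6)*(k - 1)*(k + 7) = k^3 - 43*k + 42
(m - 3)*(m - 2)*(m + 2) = m^3 - 3*m^2 - 4*m + 12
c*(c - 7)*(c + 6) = c^3 - c^2 - 42*c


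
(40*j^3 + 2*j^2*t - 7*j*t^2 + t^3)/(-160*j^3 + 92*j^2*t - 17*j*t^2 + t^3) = (2*j + t)/(-8*j + t)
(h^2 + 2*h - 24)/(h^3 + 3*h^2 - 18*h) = (h - 4)/(h*(h - 3))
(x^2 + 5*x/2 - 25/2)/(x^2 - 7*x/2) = (2*x^2 + 5*x - 25)/(x*(2*x - 7))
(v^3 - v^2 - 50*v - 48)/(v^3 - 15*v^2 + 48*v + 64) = (v + 6)/(v - 8)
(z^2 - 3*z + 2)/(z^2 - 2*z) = (z - 1)/z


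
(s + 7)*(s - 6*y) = s^2 - 6*s*y + 7*s - 42*y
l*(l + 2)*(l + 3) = l^3 + 5*l^2 + 6*l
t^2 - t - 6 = (t - 3)*(t + 2)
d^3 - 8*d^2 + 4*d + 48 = (d - 6)*(d - 4)*(d + 2)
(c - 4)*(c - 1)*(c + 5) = c^3 - 21*c + 20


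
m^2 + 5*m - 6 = (m - 1)*(m + 6)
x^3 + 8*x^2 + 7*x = x*(x + 1)*(x + 7)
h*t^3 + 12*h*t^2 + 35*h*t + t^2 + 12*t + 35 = (t + 5)*(t + 7)*(h*t + 1)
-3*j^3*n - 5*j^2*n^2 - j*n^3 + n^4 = n*(-3*j + n)*(j + n)^2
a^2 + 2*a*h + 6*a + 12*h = (a + 6)*(a + 2*h)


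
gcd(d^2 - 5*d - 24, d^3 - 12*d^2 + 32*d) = d - 8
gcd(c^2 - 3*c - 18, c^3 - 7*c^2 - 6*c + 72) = c^2 - 3*c - 18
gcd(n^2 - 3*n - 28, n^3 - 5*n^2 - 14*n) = n - 7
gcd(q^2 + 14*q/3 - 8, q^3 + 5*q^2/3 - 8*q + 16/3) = q - 4/3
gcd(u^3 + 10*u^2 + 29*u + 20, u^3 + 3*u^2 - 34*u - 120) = u^2 + 9*u + 20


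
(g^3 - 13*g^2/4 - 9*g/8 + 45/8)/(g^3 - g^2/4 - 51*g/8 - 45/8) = (2*g - 3)/(2*g + 3)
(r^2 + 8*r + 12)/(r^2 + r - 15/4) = 4*(r^2 + 8*r + 12)/(4*r^2 + 4*r - 15)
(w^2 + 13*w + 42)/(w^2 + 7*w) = (w + 6)/w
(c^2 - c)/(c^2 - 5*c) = (c - 1)/(c - 5)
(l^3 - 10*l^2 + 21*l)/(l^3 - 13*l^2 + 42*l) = (l - 3)/(l - 6)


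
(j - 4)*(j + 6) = j^2 + 2*j - 24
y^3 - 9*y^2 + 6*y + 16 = (y - 8)*(y - 2)*(y + 1)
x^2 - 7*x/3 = x*(x - 7/3)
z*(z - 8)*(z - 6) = z^3 - 14*z^2 + 48*z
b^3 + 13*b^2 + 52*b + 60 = (b + 2)*(b + 5)*(b + 6)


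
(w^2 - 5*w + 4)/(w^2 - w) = (w - 4)/w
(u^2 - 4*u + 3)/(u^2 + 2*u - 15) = (u - 1)/(u + 5)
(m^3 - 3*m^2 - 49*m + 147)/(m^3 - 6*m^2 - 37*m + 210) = (m^2 + 4*m - 21)/(m^2 + m - 30)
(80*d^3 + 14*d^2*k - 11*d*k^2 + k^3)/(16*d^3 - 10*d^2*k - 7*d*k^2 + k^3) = (5*d - k)/(d - k)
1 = 1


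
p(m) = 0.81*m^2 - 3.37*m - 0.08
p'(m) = 1.62*m - 3.37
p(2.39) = -3.51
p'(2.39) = 0.50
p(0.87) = -2.40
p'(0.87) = -1.96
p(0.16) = -0.60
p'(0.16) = -3.11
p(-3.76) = 24.04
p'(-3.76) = -9.46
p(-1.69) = 7.93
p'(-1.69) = -6.11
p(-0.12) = 0.34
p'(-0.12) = -3.56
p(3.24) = -2.50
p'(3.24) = 1.88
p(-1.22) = 5.24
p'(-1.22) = -5.35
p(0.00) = -0.08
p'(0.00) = -3.37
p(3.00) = -2.90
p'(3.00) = 1.49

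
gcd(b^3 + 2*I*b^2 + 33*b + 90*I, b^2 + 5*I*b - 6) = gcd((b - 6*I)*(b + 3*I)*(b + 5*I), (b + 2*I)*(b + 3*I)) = b + 3*I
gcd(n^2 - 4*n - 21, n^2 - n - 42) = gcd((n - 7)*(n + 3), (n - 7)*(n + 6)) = n - 7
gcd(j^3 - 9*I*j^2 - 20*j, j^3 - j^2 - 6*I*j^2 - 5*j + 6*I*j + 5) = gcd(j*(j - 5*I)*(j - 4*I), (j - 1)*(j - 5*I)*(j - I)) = j - 5*I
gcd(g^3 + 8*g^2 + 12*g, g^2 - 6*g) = g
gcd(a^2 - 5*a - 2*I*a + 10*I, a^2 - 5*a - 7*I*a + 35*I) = a - 5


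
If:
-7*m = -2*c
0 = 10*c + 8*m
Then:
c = 0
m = 0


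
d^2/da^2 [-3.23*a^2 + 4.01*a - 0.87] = -6.46000000000000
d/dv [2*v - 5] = 2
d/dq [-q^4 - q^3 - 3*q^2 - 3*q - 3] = -4*q^3 - 3*q^2 - 6*q - 3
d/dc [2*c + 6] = 2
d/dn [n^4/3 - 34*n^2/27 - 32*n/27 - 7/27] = 4*n^3/3 - 68*n/27 - 32/27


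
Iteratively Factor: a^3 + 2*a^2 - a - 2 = (a + 1)*(a^2 + a - 2) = (a - 1)*(a + 1)*(a + 2)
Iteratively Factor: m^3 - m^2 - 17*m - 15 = (m + 1)*(m^2 - 2*m - 15) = (m - 5)*(m + 1)*(m + 3)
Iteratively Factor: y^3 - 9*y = (y - 3)*(y^2 + 3*y) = (y - 3)*(y + 3)*(y)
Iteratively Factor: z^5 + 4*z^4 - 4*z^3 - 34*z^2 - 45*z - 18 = (z + 3)*(z^4 + z^3 - 7*z^2 - 13*z - 6) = (z + 1)*(z + 3)*(z^3 - 7*z - 6) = (z - 3)*(z + 1)*(z + 3)*(z^2 + 3*z + 2) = (z - 3)*(z + 1)^2*(z + 3)*(z + 2)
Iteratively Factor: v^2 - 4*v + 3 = (v - 1)*(v - 3)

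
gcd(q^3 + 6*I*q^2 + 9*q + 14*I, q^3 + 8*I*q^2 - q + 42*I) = q^2 + 5*I*q + 14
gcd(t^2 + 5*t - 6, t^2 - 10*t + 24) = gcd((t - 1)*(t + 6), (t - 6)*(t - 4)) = 1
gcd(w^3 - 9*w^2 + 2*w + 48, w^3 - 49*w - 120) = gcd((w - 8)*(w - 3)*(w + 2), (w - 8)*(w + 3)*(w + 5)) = w - 8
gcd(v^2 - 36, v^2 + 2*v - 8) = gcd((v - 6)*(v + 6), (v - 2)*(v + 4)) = 1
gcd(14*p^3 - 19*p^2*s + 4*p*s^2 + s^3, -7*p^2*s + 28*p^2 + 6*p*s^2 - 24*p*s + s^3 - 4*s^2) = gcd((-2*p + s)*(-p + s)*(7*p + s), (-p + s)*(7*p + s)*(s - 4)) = 7*p^2 - 6*p*s - s^2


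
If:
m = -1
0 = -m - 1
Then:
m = -1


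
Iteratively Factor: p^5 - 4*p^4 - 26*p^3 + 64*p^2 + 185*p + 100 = (p + 1)*(p^4 - 5*p^3 - 21*p^2 + 85*p + 100) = (p + 1)*(p + 4)*(p^3 - 9*p^2 + 15*p + 25) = (p - 5)*(p + 1)*(p + 4)*(p^2 - 4*p - 5) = (p - 5)*(p + 1)^2*(p + 4)*(p - 5)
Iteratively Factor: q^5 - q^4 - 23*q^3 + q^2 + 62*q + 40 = (q + 1)*(q^4 - 2*q^3 - 21*q^2 + 22*q + 40) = (q - 5)*(q + 1)*(q^3 + 3*q^2 - 6*q - 8) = (q - 5)*(q + 1)*(q + 4)*(q^2 - q - 2) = (q - 5)*(q - 2)*(q + 1)*(q + 4)*(q + 1)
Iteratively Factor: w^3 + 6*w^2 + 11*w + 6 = (w + 1)*(w^2 + 5*w + 6) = (w + 1)*(w + 3)*(w + 2)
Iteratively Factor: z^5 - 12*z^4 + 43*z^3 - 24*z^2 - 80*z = (z + 1)*(z^4 - 13*z^3 + 56*z^2 - 80*z) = z*(z + 1)*(z^3 - 13*z^2 + 56*z - 80) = z*(z - 5)*(z + 1)*(z^2 - 8*z + 16) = z*(z - 5)*(z - 4)*(z + 1)*(z - 4)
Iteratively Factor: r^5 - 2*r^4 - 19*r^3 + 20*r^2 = (r)*(r^4 - 2*r^3 - 19*r^2 + 20*r) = r^2*(r^3 - 2*r^2 - 19*r + 20) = r^2*(r + 4)*(r^2 - 6*r + 5) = r^2*(r - 5)*(r + 4)*(r - 1)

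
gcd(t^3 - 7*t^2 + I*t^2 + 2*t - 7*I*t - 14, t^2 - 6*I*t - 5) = t - I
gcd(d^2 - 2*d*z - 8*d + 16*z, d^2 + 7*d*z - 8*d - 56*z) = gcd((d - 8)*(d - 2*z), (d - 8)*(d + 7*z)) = d - 8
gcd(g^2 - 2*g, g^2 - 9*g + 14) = g - 2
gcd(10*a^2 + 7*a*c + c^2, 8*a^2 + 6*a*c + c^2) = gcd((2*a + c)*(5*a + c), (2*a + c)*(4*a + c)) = 2*a + c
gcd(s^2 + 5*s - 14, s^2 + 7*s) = s + 7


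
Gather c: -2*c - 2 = -2*c - 2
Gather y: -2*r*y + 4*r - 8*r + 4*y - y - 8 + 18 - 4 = -4*r + y*(3 - 2*r) + 6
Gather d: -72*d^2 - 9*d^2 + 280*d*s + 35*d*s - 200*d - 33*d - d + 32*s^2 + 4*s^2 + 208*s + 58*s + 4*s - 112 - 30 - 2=-81*d^2 + d*(315*s - 234) + 36*s^2 + 270*s - 144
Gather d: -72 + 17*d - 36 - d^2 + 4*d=-d^2 + 21*d - 108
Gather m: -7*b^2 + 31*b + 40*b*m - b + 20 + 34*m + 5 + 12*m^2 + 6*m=-7*b^2 + 30*b + 12*m^2 + m*(40*b + 40) + 25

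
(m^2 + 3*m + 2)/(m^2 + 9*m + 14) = (m + 1)/(m + 7)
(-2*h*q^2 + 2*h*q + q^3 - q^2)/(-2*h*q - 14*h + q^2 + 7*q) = q*(q - 1)/(q + 7)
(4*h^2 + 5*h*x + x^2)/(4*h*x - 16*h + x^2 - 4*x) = (h + x)/(x - 4)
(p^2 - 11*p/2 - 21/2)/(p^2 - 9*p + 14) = (p + 3/2)/(p - 2)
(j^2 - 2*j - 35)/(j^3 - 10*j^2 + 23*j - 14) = (j + 5)/(j^2 - 3*j + 2)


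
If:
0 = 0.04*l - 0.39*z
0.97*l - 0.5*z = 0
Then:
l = 0.00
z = 0.00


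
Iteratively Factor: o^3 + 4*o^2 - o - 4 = (o + 1)*(o^2 + 3*o - 4) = (o - 1)*(o + 1)*(o + 4)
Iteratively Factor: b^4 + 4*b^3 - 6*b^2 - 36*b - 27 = (b + 3)*(b^3 + b^2 - 9*b - 9) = (b + 3)^2*(b^2 - 2*b - 3) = (b + 1)*(b + 3)^2*(b - 3)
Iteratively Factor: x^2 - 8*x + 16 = (x - 4)*(x - 4)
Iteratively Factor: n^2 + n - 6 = (n - 2)*(n + 3)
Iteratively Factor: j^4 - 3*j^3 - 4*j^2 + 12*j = (j - 3)*(j^3 - 4*j) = j*(j - 3)*(j^2 - 4) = j*(j - 3)*(j + 2)*(j - 2)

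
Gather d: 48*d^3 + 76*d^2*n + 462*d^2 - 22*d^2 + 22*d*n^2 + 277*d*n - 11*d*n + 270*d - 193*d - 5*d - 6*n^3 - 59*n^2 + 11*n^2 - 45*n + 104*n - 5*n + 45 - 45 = 48*d^3 + d^2*(76*n + 440) + d*(22*n^2 + 266*n + 72) - 6*n^3 - 48*n^2 + 54*n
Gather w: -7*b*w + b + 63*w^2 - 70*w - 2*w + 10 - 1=b + 63*w^2 + w*(-7*b - 72) + 9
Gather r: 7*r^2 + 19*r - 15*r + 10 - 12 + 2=7*r^2 + 4*r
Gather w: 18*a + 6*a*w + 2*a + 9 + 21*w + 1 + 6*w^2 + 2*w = 20*a + 6*w^2 + w*(6*a + 23) + 10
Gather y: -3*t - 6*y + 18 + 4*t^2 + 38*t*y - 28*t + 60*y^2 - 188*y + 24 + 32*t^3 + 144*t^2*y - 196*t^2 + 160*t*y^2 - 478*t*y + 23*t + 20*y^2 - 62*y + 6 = 32*t^3 - 192*t^2 - 8*t + y^2*(160*t + 80) + y*(144*t^2 - 440*t - 256) + 48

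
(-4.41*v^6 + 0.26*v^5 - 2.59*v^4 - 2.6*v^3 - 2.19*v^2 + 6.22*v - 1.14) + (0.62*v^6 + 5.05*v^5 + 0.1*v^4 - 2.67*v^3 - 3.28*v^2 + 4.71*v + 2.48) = -3.79*v^6 + 5.31*v^5 - 2.49*v^4 - 5.27*v^3 - 5.47*v^2 + 10.93*v + 1.34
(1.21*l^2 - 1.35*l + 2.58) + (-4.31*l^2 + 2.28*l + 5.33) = -3.1*l^2 + 0.93*l + 7.91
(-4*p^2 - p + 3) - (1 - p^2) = -3*p^2 - p + 2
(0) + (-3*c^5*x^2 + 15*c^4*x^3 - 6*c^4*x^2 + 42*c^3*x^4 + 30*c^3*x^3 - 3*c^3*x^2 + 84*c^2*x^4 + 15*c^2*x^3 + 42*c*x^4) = -3*c^5*x^2 + 15*c^4*x^3 - 6*c^4*x^2 + 42*c^3*x^4 + 30*c^3*x^3 - 3*c^3*x^2 + 84*c^2*x^4 + 15*c^2*x^3 + 42*c*x^4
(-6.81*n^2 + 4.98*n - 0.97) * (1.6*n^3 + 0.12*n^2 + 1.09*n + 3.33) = -10.896*n^5 + 7.1508*n^4 - 8.3773*n^3 - 17.3655*n^2 + 15.5261*n - 3.2301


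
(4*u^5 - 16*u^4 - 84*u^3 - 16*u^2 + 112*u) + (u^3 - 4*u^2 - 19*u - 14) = 4*u^5 - 16*u^4 - 83*u^3 - 20*u^2 + 93*u - 14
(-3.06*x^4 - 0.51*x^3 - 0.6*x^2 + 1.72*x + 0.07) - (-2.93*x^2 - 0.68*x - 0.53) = -3.06*x^4 - 0.51*x^3 + 2.33*x^2 + 2.4*x + 0.6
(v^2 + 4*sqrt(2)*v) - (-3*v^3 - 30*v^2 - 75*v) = 3*v^3 + 31*v^2 + 4*sqrt(2)*v + 75*v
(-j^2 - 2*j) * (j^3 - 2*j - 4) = -j^5 - 2*j^4 + 2*j^3 + 8*j^2 + 8*j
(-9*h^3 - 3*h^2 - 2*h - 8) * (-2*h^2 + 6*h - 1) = 18*h^5 - 48*h^4 - 5*h^3 + 7*h^2 - 46*h + 8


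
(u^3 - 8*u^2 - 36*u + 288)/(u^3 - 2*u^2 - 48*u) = (u - 6)/u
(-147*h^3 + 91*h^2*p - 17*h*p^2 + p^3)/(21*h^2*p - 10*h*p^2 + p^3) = (-7*h + p)/p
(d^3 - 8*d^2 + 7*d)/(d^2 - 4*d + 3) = d*(d - 7)/(d - 3)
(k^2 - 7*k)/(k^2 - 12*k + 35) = k/(k - 5)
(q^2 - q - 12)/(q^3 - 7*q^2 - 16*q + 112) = (q + 3)/(q^2 - 3*q - 28)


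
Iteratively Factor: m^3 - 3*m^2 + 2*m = (m)*(m^2 - 3*m + 2) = m*(m - 2)*(m - 1)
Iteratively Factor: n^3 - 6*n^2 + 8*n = (n - 2)*(n^2 - 4*n) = n*(n - 2)*(n - 4)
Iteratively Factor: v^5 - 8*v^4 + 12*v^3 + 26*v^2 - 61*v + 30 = (v - 5)*(v^4 - 3*v^3 - 3*v^2 + 11*v - 6) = (v - 5)*(v - 3)*(v^3 - 3*v + 2) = (v - 5)*(v - 3)*(v - 1)*(v^2 + v - 2) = (v - 5)*(v - 3)*(v - 1)*(v + 2)*(v - 1)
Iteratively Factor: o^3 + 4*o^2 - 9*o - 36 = (o + 4)*(o^2 - 9) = (o - 3)*(o + 4)*(o + 3)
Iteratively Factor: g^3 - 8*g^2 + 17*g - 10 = (g - 1)*(g^2 - 7*g + 10) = (g - 2)*(g - 1)*(g - 5)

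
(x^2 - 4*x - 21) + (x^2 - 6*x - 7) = 2*x^2 - 10*x - 28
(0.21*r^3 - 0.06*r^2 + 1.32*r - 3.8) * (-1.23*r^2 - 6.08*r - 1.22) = -0.2583*r^5 - 1.203*r^4 - 1.515*r^3 - 3.2784*r^2 + 21.4936*r + 4.636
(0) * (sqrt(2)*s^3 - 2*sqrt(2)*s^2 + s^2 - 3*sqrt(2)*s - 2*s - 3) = 0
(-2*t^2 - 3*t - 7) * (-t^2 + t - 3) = 2*t^4 + t^3 + 10*t^2 + 2*t + 21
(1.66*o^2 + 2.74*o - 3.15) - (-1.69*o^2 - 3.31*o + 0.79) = 3.35*o^2 + 6.05*o - 3.94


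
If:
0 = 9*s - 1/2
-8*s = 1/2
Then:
No Solution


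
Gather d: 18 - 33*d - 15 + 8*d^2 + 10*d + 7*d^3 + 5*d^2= 7*d^3 + 13*d^2 - 23*d + 3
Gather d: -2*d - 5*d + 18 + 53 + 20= 91 - 7*d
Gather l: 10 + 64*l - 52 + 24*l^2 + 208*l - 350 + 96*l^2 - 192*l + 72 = 120*l^2 + 80*l - 320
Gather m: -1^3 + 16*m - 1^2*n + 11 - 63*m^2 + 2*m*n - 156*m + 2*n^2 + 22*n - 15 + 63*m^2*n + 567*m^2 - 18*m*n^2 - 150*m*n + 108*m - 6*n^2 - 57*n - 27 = m^2*(63*n + 504) + m*(-18*n^2 - 148*n - 32) - 4*n^2 - 36*n - 32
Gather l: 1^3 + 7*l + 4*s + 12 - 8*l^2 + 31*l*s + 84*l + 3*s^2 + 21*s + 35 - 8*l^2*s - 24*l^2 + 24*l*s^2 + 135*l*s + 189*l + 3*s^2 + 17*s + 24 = l^2*(-8*s - 32) + l*(24*s^2 + 166*s + 280) + 6*s^2 + 42*s + 72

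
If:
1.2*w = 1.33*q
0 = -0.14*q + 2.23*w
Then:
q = 0.00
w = 0.00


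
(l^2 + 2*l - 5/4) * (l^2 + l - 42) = l^4 + 3*l^3 - 165*l^2/4 - 341*l/4 + 105/2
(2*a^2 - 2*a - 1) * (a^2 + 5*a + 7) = 2*a^4 + 8*a^3 + 3*a^2 - 19*a - 7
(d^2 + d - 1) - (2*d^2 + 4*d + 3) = -d^2 - 3*d - 4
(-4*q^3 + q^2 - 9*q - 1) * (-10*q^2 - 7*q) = 40*q^5 + 18*q^4 + 83*q^3 + 73*q^2 + 7*q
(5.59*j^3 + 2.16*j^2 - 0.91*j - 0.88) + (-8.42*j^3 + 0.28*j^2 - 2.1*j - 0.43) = -2.83*j^3 + 2.44*j^2 - 3.01*j - 1.31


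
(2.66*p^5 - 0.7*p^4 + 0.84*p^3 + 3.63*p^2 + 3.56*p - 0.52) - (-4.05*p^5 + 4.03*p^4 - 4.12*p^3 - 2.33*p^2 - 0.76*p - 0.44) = 6.71*p^5 - 4.73*p^4 + 4.96*p^3 + 5.96*p^2 + 4.32*p - 0.08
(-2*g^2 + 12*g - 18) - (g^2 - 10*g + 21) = -3*g^2 + 22*g - 39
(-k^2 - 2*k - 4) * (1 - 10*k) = 10*k^3 + 19*k^2 + 38*k - 4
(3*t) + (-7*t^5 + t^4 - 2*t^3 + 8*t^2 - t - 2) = -7*t^5 + t^4 - 2*t^3 + 8*t^2 + 2*t - 2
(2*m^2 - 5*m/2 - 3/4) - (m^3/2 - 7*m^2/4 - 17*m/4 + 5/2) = -m^3/2 + 15*m^2/4 + 7*m/4 - 13/4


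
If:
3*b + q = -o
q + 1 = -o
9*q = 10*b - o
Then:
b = 1/3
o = -37/24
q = 13/24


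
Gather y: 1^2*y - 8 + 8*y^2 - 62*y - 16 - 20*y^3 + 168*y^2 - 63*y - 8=-20*y^3 + 176*y^2 - 124*y - 32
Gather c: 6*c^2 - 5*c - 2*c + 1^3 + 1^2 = 6*c^2 - 7*c + 2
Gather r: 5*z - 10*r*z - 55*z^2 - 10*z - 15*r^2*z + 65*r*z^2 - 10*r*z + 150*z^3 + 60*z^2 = -15*r^2*z + r*(65*z^2 - 20*z) + 150*z^3 + 5*z^2 - 5*z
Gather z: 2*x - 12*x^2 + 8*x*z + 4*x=-12*x^2 + 8*x*z + 6*x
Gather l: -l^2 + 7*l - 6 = -l^2 + 7*l - 6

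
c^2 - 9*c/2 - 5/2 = (c - 5)*(c + 1/2)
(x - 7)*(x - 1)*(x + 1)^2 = x^4 - 6*x^3 - 8*x^2 + 6*x + 7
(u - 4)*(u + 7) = u^2 + 3*u - 28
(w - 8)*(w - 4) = w^2 - 12*w + 32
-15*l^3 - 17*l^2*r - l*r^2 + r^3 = (-5*l + r)*(l + r)*(3*l + r)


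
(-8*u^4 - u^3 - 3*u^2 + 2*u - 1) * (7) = -56*u^4 - 7*u^3 - 21*u^2 + 14*u - 7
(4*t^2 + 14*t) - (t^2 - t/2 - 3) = 3*t^2 + 29*t/2 + 3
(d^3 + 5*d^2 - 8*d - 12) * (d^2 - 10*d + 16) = d^5 - 5*d^4 - 42*d^3 + 148*d^2 - 8*d - 192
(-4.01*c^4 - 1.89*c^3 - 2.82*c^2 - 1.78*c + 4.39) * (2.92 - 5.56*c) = 22.2956*c^5 - 1.2008*c^4 + 10.1604*c^3 + 1.6624*c^2 - 29.606*c + 12.8188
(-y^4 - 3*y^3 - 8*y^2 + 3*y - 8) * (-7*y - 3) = 7*y^5 + 24*y^4 + 65*y^3 + 3*y^2 + 47*y + 24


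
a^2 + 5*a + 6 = (a + 2)*(a + 3)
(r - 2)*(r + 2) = r^2 - 4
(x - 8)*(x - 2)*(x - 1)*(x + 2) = x^4 - 9*x^3 + 4*x^2 + 36*x - 32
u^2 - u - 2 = (u - 2)*(u + 1)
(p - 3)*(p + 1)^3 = p^4 - 6*p^2 - 8*p - 3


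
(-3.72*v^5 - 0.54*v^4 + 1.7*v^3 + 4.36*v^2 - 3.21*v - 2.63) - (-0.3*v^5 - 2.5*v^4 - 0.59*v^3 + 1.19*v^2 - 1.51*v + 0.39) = -3.42*v^5 + 1.96*v^4 + 2.29*v^3 + 3.17*v^2 - 1.7*v - 3.02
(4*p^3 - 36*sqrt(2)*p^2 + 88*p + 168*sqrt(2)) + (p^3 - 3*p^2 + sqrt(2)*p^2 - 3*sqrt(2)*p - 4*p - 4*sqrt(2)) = 5*p^3 - 35*sqrt(2)*p^2 - 3*p^2 - 3*sqrt(2)*p + 84*p + 164*sqrt(2)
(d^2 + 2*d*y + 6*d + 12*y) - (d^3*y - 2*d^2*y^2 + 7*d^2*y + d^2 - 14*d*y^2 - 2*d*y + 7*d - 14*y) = -d^3*y + 2*d^2*y^2 - 7*d^2*y + 14*d*y^2 + 4*d*y - d + 26*y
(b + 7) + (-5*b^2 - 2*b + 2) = -5*b^2 - b + 9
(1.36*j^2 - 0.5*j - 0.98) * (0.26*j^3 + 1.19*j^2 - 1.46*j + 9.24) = 0.3536*j^5 + 1.4884*j^4 - 2.8354*j^3 + 12.1302*j^2 - 3.1892*j - 9.0552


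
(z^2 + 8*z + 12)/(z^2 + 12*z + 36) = (z + 2)/(z + 6)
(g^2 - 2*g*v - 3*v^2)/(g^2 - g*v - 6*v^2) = (g + v)/(g + 2*v)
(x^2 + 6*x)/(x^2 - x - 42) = x/(x - 7)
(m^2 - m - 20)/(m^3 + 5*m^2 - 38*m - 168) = (m - 5)/(m^2 + m - 42)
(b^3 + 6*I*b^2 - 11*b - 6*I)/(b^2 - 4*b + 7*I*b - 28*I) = (b^3 + 6*I*b^2 - 11*b - 6*I)/(b^2 + b*(-4 + 7*I) - 28*I)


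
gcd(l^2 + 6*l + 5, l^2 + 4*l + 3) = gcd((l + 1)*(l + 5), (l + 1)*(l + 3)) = l + 1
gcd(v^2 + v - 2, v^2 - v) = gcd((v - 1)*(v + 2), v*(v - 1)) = v - 1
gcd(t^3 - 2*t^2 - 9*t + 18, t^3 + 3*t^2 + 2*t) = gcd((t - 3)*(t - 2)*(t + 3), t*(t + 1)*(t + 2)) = 1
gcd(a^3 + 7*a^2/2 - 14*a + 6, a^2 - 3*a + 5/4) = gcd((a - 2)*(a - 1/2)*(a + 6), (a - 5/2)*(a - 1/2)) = a - 1/2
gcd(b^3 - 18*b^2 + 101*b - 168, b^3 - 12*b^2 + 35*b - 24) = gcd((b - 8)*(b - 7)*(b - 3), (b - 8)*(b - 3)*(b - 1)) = b^2 - 11*b + 24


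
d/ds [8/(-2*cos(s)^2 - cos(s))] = -(8*sin(s)/cos(s)^2 + 32*tan(s))/(2*cos(s) + 1)^2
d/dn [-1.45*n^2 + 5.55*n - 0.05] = 5.55 - 2.9*n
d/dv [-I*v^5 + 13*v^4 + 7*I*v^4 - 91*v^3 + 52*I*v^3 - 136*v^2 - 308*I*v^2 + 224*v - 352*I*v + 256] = -5*I*v^4 + v^3*(52 + 28*I) + v^2*(-273 + 156*I) + v*(-272 - 616*I) + 224 - 352*I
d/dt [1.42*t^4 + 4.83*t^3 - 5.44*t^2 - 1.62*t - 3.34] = 5.68*t^3 + 14.49*t^2 - 10.88*t - 1.62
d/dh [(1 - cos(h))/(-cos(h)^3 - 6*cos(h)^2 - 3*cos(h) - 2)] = (-21*cos(h) + 3*cos(2*h) + cos(3*h) - 7)*sin(h)/(2*(cos(h)^3 + 6*cos(h)^2 + 3*cos(h) + 2)^2)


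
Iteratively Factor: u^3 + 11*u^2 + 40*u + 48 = (u + 3)*(u^2 + 8*u + 16) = (u + 3)*(u + 4)*(u + 4)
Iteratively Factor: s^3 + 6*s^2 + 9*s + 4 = (s + 1)*(s^2 + 5*s + 4) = (s + 1)^2*(s + 4)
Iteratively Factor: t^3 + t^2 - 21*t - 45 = (t + 3)*(t^2 - 2*t - 15) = (t + 3)^2*(t - 5)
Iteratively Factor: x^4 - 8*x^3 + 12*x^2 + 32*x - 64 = (x - 4)*(x^3 - 4*x^2 - 4*x + 16) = (x - 4)*(x + 2)*(x^2 - 6*x + 8) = (x - 4)^2*(x + 2)*(x - 2)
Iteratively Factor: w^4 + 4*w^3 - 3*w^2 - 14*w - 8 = (w + 1)*(w^3 + 3*w^2 - 6*w - 8) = (w + 1)*(w + 4)*(w^2 - w - 2) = (w + 1)^2*(w + 4)*(w - 2)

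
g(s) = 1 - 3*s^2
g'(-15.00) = 90.00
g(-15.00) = -674.00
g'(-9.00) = 54.00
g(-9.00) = -242.00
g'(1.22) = -7.32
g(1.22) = -3.47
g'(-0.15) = 0.90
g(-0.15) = 0.93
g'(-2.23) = 13.38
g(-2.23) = -13.92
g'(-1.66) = 9.96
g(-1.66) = -7.27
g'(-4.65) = 27.90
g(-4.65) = -63.87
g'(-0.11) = 0.66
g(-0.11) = 0.96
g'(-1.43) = 8.58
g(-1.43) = -5.13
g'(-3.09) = 18.54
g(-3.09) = -27.64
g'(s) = -6*s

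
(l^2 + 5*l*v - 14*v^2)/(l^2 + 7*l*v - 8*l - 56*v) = (l - 2*v)/(l - 8)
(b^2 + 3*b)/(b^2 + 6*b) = (b + 3)/(b + 6)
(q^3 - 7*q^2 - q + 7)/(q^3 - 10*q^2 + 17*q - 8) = (q^2 - 6*q - 7)/(q^2 - 9*q + 8)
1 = 1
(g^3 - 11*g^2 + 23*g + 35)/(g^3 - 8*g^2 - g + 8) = (g^2 - 12*g + 35)/(g^2 - 9*g + 8)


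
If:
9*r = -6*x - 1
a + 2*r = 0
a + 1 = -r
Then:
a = -2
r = 1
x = -5/3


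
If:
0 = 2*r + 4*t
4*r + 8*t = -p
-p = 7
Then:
No Solution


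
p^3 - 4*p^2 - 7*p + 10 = (p - 5)*(p - 1)*(p + 2)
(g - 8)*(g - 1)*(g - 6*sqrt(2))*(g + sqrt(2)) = g^4 - 9*g^3 - 5*sqrt(2)*g^3 - 4*g^2 + 45*sqrt(2)*g^2 - 40*sqrt(2)*g + 108*g - 96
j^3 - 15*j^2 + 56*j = j*(j - 8)*(j - 7)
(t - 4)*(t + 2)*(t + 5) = t^3 + 3*t^2 - 18*t - 40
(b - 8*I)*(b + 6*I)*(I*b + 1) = I*b^3 + 3*b^2 + 46*I*b + 48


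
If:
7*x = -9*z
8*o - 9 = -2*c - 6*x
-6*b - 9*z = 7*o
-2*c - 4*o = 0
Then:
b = -15*z/4 - 21/8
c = -27*z/7 - 9/2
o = 27*z/14 + 9/4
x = -9*z/7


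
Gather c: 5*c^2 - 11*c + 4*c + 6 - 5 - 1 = 5*c^2 - 7*c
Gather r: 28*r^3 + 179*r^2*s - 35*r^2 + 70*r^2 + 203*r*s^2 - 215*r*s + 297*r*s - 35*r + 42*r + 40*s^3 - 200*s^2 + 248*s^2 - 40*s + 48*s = 28*r^3 + r^2*(179*s + 35) + r*(203*s^2 + 82*s + 7) + 40*s^3 + 48*s^2 + 8*s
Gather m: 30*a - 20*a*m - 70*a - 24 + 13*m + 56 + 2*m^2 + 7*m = -40*a + 2*m^2 + m*(20 - 20*a) + 32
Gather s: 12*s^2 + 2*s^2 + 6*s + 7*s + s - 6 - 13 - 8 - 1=14*s^2 + 14*s - 28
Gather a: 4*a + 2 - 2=4*a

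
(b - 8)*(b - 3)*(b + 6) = b^3 - 5*b^2 - 42*b + 144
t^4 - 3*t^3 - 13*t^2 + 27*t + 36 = (t - 4)*(t - 3)*(t + 1)*(t + 3)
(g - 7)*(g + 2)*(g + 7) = g^3 + 2*g^2 - 49*g - 98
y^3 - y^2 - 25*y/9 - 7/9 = (y - 7/3)*(y + 1/3)*(y + 1)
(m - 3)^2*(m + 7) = m^3 + m^2 - 33*m + 63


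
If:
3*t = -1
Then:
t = -1/3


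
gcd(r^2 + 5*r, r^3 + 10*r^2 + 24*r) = r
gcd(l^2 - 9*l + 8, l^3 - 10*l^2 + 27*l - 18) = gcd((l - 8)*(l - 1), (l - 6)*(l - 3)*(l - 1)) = l - 1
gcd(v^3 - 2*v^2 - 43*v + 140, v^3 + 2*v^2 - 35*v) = v^2 + 2*v - 35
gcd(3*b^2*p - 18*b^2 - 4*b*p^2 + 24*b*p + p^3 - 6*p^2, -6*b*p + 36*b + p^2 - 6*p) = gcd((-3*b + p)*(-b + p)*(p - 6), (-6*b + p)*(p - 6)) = p - 6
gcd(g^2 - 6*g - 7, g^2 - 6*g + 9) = 1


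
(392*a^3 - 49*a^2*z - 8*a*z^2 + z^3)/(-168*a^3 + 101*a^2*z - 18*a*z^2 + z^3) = (7*a + z)/(-3*a + z)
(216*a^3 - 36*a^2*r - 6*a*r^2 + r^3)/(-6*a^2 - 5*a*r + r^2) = (-36*a^2 + r^2)/(a + r)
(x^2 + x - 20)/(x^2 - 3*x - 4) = (x + 5)/(x + 1)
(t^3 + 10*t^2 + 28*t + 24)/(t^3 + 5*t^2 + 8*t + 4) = (t + 6)/(t + 1)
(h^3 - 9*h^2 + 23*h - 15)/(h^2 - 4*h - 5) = (h^2 - 4*h + 3)/(h + 1)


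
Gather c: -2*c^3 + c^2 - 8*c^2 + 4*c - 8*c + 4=-2*c^3 - 7*c^2 - 4*c + 4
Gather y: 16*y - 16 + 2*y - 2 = 18*y - 18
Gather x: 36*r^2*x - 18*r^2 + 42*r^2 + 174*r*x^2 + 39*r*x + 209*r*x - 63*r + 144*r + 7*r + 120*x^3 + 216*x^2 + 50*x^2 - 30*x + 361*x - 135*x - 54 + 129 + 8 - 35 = 24*r^2 + 88*r + 120*x^3 + x^2*(174*r + 266) + x*(36*r^2 + 248*r + 196) + 48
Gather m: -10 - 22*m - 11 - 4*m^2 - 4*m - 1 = -4*m^2 - 26*m - 22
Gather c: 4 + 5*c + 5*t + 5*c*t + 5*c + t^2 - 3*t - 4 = c*(5*t + 10) + t^2 + 2*t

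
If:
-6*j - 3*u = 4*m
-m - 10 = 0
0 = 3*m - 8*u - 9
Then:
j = 437/48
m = -10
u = -39/8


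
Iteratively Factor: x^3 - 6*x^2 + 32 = (x - 4)*(x^2 - 2*x - 8) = (x - 4)*(x + 2)*(x - 4)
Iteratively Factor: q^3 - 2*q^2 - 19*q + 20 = (q - 1)*(q^2 - q - 20) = (q - 5)*(q - 1)*(q + 4)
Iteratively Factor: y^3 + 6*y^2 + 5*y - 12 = (y + 4)*(y^2 + 2*y - 3) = (y - 1)*(y + 4)*(y + 3)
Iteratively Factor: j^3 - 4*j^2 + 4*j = (j - 2)*(j^2 - 2*j) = (j - 2)^2*(j)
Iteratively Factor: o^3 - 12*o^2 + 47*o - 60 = (o - 3)*(o^2 - 9*o + 20) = (o - 4)*(o - 3)*(o - 5)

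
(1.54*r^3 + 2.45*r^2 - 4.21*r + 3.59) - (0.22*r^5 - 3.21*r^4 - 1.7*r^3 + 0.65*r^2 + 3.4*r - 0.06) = -0.22*r^5 + 3.21*r^4 + 3.24*r^3 + 1.8*r^2 - 7.61*r + 3.65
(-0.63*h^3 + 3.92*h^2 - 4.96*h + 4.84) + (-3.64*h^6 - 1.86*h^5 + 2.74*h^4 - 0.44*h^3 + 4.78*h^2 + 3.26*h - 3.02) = -3.64*h^6 - 1.86*h^5 + 2.74*h^4 - 1.07*h^3 + 8.7*h^2 - 1.7*h + 1.82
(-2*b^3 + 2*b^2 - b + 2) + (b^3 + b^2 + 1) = -b^3 + 3*b^2 - b + 3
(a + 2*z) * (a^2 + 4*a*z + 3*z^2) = a^3 + 6*a^2*z + 11*a*z^2 + 6*z^3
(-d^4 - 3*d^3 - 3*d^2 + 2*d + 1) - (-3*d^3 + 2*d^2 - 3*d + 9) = -d^4 - 5*d^2 + 5*d - 8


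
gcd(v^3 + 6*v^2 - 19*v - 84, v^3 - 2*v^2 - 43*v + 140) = v^2 + 3*v - 28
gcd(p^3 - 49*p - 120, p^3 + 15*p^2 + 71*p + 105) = p^2 + 8*p + 15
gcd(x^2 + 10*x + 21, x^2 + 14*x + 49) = x + 7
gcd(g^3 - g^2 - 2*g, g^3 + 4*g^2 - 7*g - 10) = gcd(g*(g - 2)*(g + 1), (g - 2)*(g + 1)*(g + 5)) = g^2 - g - 2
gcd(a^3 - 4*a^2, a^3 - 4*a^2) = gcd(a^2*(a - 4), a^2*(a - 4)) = a^3 - 4*a^2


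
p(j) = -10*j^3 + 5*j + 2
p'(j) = 5 - 30*j^2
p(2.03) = -71.50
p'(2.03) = -118.63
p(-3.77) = 518.98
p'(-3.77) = -421.39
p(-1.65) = 38.67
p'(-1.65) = -76.68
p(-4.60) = 952.36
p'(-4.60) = -629.80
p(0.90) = -0.79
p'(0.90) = -19.30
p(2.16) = -87.98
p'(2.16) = -134.97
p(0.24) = 3.06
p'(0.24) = 3.27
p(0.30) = 3.23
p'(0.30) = 2.30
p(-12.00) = 17222.00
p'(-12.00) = -4315.00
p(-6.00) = 2132.00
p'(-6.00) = -1075.00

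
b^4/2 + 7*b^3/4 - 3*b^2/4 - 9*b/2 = b*(b/2 + 1)*(b - 3/2)*(b + 3)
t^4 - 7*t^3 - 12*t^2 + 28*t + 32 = (t - 8)*(t - 2)*(t + 1)*(t + 2)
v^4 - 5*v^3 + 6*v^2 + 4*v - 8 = (v - 2)^3*(v + 1)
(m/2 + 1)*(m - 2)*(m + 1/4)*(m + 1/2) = m^4/2 + 3*m^3/8 - 31*m^2/16 - 3*m/2 - 1/4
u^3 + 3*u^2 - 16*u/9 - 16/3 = (u - 4/3)*(u + 4/3)*(u + 3)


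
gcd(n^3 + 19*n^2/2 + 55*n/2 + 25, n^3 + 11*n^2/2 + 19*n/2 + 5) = n^2 + 9*n/2 + 5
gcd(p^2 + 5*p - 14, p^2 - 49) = p + 7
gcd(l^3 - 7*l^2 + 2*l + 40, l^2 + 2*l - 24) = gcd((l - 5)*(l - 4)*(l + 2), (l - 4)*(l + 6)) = l - 4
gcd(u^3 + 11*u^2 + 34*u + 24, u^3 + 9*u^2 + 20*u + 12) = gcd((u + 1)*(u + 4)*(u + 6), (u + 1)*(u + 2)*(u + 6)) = u^2 + 7*u + 6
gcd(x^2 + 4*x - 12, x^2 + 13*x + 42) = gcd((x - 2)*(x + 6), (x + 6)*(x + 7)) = x + 6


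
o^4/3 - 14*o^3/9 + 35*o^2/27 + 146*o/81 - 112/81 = (o/3 + 1/3)*(o - 8/3)*(o - 7/3)*(o - 2/3)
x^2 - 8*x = x*(x - 8)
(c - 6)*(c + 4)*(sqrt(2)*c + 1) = sqrt(2)*c^3 - 2*sqrt(2)*c^2 + c^2 - 24*sqrt(2)*c - 2*c - 24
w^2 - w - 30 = (w - 6)*(w + 5)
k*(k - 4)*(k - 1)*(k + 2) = k^4 - 3*k^3 - 6*k^2 + 8*k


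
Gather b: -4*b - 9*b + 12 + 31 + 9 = 52 - 13*b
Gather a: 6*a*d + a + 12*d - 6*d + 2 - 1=a*(6*d + 1) + 6*d + 1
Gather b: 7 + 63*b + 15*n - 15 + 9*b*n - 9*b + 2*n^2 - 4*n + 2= b*(9*n + 54) + 2*n^2 + 11*n - 6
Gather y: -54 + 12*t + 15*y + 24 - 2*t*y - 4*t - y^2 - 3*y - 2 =8*t - y^2 + y*(12 - 2*t) - 32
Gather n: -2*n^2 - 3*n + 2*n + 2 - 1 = -2*n^2 - n + 1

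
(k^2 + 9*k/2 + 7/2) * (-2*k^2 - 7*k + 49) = -2*k^4 - 16*k^3 + 21*k^2/2 + 196*k + 343/2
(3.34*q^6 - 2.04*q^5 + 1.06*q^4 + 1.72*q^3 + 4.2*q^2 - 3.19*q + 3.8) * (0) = 0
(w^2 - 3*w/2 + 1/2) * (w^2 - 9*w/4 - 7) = w^4 - 15*w^3/4 - 25*w^2/8 + 75*w/8 - 7/2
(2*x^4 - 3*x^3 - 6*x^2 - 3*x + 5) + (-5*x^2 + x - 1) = 2*x^4 - 3*x^3 - 11*x^2 - 2*x + 4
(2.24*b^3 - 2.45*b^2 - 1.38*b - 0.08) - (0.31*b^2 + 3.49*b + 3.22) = 2.24*b^3 - 2.76*b^2 - 4.87*b - 3.3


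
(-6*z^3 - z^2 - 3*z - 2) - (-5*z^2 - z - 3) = -6*z^3 + 4*z^2 - 2*z + 1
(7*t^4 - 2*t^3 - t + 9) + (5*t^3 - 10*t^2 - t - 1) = 7*t^4 + 3*t^3 - 10*t^2 - 2*t + 8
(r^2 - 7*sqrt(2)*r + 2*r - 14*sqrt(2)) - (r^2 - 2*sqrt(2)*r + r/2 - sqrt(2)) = -5*sqrt(2)*r + 3*r/2 - 13*sqrt(2)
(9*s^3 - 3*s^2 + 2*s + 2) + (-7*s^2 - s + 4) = 9*s^3 - 10*s^2 + s + 6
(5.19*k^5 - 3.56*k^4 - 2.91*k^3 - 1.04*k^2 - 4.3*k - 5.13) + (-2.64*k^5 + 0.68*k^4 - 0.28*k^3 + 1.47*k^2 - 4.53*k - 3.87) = 2.55*k^5 - 2.88*k^4 - 3.19*k^3 + 0.43*k^2 - 8.83*k - 9.0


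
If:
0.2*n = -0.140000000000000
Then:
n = -0.70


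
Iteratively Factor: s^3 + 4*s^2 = (s)*(s^2 + 4*s) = s*(s + 4)*(s)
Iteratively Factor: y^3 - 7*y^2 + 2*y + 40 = (y - 4)*(y^2 - 3*y - 10) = (y - 4)*(y + 2)*(y - 5)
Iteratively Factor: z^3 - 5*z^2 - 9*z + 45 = (z + 3)*(z^2 - 8*z + 15) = (z - 5)*(z + 3)*(z - 3)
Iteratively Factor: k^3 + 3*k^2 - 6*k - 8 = (k + 1)*(k^2 + 2*k - 8) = (k + 1)*(k + 4)*(k - 2)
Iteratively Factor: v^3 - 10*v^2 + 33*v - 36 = (v - 3)*(v^2 - 7*v + 12) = (v - 3)^2*(v - 4)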